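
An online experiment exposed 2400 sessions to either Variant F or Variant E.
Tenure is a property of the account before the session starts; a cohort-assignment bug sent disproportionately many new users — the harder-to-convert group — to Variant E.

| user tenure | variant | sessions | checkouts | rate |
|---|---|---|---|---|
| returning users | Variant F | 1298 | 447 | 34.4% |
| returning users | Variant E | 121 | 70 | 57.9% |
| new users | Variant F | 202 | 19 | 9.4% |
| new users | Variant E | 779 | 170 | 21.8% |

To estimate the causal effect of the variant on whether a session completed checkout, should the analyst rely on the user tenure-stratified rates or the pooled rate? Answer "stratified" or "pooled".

stratified

Since user tenure is a pre-existing factor (not a product of the variant) and it affects the outcome on its own, it is a confounder. The stratified rates, not the pooled rate, identify the causal effect.
Within each level — returning users: 34.4% vs 57.9%; new users: 9.4% vs 21.8% — Variant E is higher every time.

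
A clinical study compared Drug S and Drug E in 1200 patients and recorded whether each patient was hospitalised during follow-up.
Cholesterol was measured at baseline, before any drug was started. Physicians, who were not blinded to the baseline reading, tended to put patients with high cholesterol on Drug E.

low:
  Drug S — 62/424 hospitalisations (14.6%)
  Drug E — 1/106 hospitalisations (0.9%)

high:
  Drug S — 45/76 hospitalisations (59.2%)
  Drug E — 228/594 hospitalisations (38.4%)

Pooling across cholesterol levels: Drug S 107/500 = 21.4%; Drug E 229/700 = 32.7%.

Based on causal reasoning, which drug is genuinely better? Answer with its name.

Drug E

The stratified and pooled comparisons disagree (Drug E wins within each cholesterol; Drug S wins overall), so the answer turns on the causal role of cholesterol.
Since cholesterol is a pre-existing factor (not a product of the drug) and it affects the outcome on its own, it is a confounder. The stratified rates, not the pooled rate, identify the causal effect.
Within each level — low: 14.6% vs 0.9%; high: 59.2% vs 38.4% — Drug E is lower every time.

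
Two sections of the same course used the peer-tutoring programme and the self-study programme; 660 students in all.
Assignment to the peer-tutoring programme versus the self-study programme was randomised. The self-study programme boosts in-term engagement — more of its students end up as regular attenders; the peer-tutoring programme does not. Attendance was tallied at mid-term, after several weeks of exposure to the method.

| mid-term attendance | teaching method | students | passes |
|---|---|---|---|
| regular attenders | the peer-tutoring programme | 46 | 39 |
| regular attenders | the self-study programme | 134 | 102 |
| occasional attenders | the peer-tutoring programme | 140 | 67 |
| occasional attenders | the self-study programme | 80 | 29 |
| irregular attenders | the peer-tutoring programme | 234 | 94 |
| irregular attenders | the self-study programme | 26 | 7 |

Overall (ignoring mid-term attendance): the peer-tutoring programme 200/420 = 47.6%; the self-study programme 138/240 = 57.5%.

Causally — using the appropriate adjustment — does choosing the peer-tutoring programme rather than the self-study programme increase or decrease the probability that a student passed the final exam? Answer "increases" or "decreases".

The mid-term attendance-specific comparison favours the peer-tutoring programme throughout, but the pooled figures favour the self-study programme. The question is whether to condition on mid-term attendance.
Mid-term attendance here is a post-treatment variable shaped by the teaching method; conditioning on it would introduce bias rather than remove it. The overall comparison is the causal one.
Pooled: the peer-tutoring programme 47.6% vs the self-study programme 57.5%; the self-study programme is higher overall.

decreases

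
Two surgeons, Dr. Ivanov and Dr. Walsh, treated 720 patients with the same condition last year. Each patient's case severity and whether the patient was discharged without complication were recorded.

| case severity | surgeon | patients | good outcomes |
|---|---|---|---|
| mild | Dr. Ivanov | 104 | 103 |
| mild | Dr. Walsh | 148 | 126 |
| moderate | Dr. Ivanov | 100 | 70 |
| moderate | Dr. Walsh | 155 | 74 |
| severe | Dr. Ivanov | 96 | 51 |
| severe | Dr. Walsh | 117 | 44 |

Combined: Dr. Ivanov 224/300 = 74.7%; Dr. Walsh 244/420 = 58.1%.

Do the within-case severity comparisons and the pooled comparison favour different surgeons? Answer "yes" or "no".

Within each case severity level (mild 99.0% vs 85.1%; moderate 70.0% vs 47.7%; severe 53.1% vs 37.6%), Dr. Ivanov has the higher rate every time. Pooled: 74.7% vs 58.1% — Dr. Ivanov has the higher rate overall. They agree.

no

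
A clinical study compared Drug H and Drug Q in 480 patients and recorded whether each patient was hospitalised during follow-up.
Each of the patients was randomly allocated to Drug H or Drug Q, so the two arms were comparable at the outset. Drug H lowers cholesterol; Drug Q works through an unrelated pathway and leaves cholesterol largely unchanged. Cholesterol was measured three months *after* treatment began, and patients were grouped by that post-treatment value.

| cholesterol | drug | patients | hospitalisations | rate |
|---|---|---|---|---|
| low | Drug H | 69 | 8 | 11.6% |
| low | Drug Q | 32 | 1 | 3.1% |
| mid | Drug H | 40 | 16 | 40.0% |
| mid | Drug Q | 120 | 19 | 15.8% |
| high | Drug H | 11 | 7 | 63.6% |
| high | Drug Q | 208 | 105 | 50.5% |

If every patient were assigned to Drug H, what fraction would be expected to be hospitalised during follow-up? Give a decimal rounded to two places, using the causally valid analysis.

Drug Q is lower inside every cholesterol stratum but Drug H is lower in aggregate. Whether to stratify depends on how cholesterol relates to the drug.
Stratifying would compare drugs among patients the drugs themselves sorted into cholesterol groups — a form of selection on an intermediate. The unconditioned pooled rates give the total causal effect.
So P(outcome | do(Drug H)) is just the pooled rate for Drug H: 31/120 = 0.258.

0.26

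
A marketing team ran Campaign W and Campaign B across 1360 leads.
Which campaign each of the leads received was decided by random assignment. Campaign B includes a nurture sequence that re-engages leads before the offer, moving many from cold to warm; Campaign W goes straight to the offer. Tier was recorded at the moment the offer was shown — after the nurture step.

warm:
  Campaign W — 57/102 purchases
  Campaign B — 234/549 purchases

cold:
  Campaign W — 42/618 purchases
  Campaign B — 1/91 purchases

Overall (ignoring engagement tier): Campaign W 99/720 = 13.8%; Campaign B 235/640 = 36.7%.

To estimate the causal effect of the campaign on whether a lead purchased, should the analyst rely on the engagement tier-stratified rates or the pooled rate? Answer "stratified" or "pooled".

pooled

Engagement tier is downstream of the campaign. One should not condition on a consequence of treatment, so the overall rates are the right comparison.
Pooled: Campaign W 13.8% vs Campaign B 36.7%; Campaign B is higher overall.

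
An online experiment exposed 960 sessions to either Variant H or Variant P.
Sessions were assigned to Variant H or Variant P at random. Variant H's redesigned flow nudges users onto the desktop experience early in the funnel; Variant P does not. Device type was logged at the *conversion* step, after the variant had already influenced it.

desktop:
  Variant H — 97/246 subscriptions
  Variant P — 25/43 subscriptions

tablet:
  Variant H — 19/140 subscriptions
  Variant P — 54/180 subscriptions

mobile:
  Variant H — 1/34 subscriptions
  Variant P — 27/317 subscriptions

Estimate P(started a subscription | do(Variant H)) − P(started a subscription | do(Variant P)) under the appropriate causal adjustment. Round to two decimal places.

Device type here is a post-treatment variable shaped by the variant; conditioning on it would introduce bias rather than remove it. The overall comparison is the causal one.
The causal difference is the pooled difference: 0.279 − 0.196 = +0.082.

+0.08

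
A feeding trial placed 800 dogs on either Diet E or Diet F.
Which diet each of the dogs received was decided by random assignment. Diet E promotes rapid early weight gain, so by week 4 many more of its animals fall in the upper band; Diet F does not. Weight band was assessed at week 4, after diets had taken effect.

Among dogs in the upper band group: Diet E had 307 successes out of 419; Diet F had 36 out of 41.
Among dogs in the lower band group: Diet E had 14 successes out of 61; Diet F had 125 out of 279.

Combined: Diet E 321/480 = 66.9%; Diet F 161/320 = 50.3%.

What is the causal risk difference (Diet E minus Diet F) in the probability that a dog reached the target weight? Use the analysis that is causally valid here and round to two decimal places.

+0.17

Diet F is higher inside every week-4 weight band stratum but Diet E is higher in aggregate. Whether to stratify depends on how week-4 weight band relates to the diet.
Week-4 weight band is recorded after the diet and is itself shifted by it — it sits on the causal path from diet to outcome. Conditioning on a mediator would strip out part of the effect we want; the pooled comparison gives the total causal effect.
The causal difference is the pooled difference: 0.669 − 0.503 = +0.166.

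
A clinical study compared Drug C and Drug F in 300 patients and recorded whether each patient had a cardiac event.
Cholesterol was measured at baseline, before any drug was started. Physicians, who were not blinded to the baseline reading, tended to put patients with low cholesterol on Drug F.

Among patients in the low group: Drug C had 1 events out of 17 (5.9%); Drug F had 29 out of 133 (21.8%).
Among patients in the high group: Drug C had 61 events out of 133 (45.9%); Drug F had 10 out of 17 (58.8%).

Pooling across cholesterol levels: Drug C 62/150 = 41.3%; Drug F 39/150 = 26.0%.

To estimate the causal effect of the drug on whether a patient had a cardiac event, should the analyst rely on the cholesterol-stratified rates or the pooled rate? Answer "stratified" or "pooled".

stratified

Here cholesterol is a common cause — it drives both which drug a case falls under and the outcome. The crude comparison mixes populations; the stratum-specific rates are the causally relevant ones.
Within each level — low: 5.9% vs 21.8%; high: 45.9% vs 58.8% — Drug C is lower every time.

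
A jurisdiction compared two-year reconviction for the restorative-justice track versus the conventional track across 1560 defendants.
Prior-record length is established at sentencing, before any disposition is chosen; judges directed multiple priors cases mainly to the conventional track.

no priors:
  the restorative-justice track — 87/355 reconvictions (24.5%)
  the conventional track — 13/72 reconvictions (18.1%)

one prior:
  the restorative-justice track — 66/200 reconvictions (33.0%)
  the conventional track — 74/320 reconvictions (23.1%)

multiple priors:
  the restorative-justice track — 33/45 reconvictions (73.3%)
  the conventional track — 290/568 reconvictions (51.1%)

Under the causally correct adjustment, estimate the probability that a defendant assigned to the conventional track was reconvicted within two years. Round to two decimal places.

0.33

Since prior-record length is a pre-existing factor (not a product of the disposition) and it affects the outcome on its own, it is a confounder. The stratified rates, not the pooled rate, identify the causal effect.
Standardising the conventional track to the population prior-record length mix: 0.274·13/72 + 0.333·74/320 + 0.393·290/568 = 0.327.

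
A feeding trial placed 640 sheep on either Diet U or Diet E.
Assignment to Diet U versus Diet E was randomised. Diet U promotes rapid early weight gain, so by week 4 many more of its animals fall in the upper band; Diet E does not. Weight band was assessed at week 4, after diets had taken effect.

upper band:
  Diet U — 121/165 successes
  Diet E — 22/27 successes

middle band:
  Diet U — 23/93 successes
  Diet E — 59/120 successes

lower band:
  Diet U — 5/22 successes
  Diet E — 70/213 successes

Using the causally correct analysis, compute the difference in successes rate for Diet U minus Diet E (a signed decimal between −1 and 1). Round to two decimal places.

+0.11

The distribution of week-4 weight band is itself part of what the diet does — it is an intermediate outcome. Holding it fixed would remove that part of the effect; the total effect is the pooled difference.
The causal difference is the pooled difference: 0.532 − 0.419 = +0.113.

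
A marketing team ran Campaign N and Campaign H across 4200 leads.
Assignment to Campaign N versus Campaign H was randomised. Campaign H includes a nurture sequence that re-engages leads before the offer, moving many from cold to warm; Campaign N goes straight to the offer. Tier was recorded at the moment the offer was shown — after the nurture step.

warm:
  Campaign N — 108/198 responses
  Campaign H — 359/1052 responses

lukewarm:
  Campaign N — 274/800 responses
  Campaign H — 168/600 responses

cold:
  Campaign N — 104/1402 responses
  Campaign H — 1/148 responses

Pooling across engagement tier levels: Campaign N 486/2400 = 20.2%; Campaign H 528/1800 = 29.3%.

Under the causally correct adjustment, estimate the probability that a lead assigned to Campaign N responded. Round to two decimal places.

The stratified and pooled comparisons disagree (Campaign N wins within each engagement tier; Campaign H wins overall), so the answer turns on the causal role of engagement tier.
Engagement tier here is a post-treatment variable shaped by the campaign; conditioning on it would introduce bias rather than remove it. The overall comparison is the causal one.
So P(outcome | do(Campaign N)) is just the pooled rate for Campaign N: 486/2400 = 0.203.

0.20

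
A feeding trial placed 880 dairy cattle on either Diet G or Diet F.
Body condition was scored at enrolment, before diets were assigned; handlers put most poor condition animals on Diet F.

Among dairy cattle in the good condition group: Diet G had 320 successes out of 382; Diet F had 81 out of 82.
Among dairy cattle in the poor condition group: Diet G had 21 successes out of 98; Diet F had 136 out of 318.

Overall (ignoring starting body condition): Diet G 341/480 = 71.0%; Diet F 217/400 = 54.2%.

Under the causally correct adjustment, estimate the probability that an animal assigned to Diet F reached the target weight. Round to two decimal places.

Starting body condition is set before the diet has any effect — it is not caused by the diet — and it independently drives the outcome. That makes it a confounder, so the causal comparison is within starting body condition levels.
Standardising Diet F to the population starting body condition mix: 0.527·81/82 + 0.473·136/318 = 0.723.

0.72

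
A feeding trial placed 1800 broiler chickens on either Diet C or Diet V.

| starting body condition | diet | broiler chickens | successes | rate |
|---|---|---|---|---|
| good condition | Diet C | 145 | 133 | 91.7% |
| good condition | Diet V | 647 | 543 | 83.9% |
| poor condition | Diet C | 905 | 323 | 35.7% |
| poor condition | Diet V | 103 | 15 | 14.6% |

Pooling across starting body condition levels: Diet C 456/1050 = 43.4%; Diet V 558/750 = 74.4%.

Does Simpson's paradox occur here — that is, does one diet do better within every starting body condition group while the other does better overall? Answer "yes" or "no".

Within each starting body condition level (good condition 91.7% vs 83.9%; poor condition 35.7% vs 14.6%), Diet C has the higher rate every time. Pooled: 43.4% vs 74.4% — Diet V has the higher rate overall. The two comparisons disagree.

yes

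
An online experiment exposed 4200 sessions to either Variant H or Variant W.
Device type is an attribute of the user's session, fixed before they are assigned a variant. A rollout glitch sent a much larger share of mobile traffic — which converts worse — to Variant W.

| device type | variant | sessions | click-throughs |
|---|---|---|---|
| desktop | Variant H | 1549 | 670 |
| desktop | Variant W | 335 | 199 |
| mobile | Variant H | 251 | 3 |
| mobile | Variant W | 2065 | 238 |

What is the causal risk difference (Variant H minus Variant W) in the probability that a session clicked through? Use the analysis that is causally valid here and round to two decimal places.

-0.13

Within every device type level Variant W has the higher rate, yet pooled Variant H does — Simpson's reversal.
Device type is set before the variant has any effect — it is not caused by the variant — and it independently drives the outcome. That makes it a confounder, so the causal comparison is within device type levels.
Adjusting over the population distribution of device type: 0.449·(0.433−0.594) + 0.551·(0.012−0.115) = -0.129.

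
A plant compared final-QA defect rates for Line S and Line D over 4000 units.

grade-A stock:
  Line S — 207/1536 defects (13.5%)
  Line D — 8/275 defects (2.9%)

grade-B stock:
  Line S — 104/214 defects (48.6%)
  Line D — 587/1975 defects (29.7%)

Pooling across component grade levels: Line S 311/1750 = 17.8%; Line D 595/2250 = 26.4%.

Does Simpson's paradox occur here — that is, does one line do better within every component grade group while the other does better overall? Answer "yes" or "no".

yes

Within each component grade level (grade-A stock 13.5% vs 2.9%; grade-B stock 48.6% vs 29.7%), Line D has the lower rate every time. Pooled: 17.8% vs 26.4% — Line S has the lower rate overall. The two comparisons disagree.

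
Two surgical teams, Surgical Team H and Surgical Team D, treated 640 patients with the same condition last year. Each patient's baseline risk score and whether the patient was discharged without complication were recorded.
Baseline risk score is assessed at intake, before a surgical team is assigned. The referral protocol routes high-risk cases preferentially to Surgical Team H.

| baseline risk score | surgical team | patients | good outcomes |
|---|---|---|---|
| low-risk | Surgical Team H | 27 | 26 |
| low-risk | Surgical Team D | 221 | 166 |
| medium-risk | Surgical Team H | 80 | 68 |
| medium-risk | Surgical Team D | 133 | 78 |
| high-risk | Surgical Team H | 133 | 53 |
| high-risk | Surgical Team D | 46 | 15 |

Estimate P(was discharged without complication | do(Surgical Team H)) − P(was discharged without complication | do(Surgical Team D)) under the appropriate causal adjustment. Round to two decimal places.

Within every baseline risk score level Surgical Team H has the higher rate, yet pooled Surgical Team D does — Simpson's reversal.
Baseline risk score satisfies the back-door criterion: it is not a descendant of the surgical team, and it blocks the spurious path from surgical team to outcome. Adjusting for it (i.e., using the within-baseline risk score rates) gives the causal effect.
Adjusting over the population distribution of baseline risk score: 0.388·(0.963−0.751) + 0.333·(0.850−0.586) + 0.280·(0.398−0.326) = +0.190.

+0.19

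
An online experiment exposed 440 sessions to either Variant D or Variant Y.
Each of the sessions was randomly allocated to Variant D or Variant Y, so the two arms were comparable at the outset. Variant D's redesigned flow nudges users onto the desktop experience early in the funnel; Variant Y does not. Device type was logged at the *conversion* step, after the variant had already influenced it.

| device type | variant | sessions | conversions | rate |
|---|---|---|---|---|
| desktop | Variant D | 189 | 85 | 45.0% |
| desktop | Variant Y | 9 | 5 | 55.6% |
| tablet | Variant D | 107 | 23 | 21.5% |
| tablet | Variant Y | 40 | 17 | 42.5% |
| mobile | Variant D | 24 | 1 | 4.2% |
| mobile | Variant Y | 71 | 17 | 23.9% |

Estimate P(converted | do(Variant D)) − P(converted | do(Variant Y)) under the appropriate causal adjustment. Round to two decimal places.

Variant Y is higher inside every device type stratum but Variant D is higher in aggregate. Whether to stratify depends on how device type relates to the variant.
Device type lies on the pathway variant → device type → outcome, so adjusting for it blocks the indirect effect. For the total causal effect of variant, use the unadjusted pooled rates.
The causal difference is the pooled difference: 0.341 − 0.325 = +0.016.

+0.02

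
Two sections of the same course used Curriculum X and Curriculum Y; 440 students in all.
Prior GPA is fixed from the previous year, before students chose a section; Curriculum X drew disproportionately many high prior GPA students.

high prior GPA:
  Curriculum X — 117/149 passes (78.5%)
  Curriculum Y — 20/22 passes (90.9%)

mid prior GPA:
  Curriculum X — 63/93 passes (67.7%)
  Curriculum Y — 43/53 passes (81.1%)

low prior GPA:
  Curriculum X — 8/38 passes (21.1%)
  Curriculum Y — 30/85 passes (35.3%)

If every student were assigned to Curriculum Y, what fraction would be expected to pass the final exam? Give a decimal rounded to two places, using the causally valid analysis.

The prior GPA band-specific comparison favours Curriculum Y throughout, but the pooled figures favour Curriculum X. The question is whether to condition on prior GPA band.
The imbalance in prior GPA band arose from how students were allocated, not from anything the teaching method did; and prior GPA band independently affects the outcome. The pooled gap is confounded — condition on prior GPA band.
Standardising Curriculum Y to the population prior GPA band mix: 0.389·20/22 + 0.332·43/53 + 0.280·30/85 = 0.721.

0.72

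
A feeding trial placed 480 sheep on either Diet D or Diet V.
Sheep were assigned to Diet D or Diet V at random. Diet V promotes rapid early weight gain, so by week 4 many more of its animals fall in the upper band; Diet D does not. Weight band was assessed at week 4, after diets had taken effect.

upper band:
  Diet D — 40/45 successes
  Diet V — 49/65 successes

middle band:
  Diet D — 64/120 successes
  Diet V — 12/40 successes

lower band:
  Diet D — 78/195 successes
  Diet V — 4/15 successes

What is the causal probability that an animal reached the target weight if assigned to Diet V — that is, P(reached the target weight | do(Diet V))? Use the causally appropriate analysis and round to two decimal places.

0.54

The week-4 weight band-specific comparison favours Diet D throughout, but the pooled figures favour Diet V. The question is whether to condition on week-4 weight band.
Stratifying would compare diets among sheep the diets themselves sorted into week-4 weight band groups — a form of selection on an intermediate. The unconditioned pooled rates give the total causal effect.
So P(outcome | do(Diet V)) is just the pooled rate for Diet V: 65/120 = 0.542.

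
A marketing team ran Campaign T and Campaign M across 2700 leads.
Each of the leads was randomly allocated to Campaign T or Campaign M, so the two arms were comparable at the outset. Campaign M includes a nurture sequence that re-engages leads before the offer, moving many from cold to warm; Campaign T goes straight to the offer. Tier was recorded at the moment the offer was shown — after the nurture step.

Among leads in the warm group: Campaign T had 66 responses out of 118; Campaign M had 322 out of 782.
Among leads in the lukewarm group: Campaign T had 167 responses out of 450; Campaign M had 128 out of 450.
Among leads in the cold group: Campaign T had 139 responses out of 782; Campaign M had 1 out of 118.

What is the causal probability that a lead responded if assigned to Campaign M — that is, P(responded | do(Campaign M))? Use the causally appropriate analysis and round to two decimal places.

The stratified and pooled comparisons disagree (Campaign T wins within each engagement tier; Campaign M wins overall), so the answer turns on the causal role of engagement tier.
Engagement tier is downstream of the campaign. One should not condition on a consequence of treatment, so the overall rates are the right comparison.
So P(outcome | do(Campaign M)) is just the pooled rate for Campaign M: 451/1350 = 0.334.

0.33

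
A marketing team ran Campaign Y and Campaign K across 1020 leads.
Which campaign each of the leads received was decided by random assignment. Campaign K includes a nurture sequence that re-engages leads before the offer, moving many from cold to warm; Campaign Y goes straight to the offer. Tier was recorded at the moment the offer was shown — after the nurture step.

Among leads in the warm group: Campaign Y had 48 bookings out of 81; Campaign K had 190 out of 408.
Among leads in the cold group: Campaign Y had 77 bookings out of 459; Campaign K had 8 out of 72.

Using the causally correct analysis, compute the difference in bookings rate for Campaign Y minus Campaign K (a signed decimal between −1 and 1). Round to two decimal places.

-0.18

Engagement tier is recorded after the campaign and is itself shifted by it — it sits on the causal path from campaign to outcome. Conditioning on a mediator would strip out part of the effect we want; the pooled comparison gives the total causal effect.
The causal difference is the pooled difference: 0.231 − 0.412 = -0.181.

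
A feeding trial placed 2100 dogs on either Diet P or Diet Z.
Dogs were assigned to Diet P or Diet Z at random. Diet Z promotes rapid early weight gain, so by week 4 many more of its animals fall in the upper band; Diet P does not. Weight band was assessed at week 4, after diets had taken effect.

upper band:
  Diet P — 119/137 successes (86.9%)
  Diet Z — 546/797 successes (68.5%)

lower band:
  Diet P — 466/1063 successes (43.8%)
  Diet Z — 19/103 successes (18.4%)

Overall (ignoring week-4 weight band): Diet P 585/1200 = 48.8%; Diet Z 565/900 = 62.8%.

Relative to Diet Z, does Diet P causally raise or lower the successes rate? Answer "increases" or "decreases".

decreases

Diet P is higher inside every week-4 weight band stratum but Diet Z is higher in aggregate. Whether to stratify depends on how week-4 weight band relates to the diet.
Stratifying would compare diets among dogs the diets themselves sorted into week-4 weight band groups — a form of selection on an intermediate. The unconditioned pooled rates give the total causal effect.
Pooled: Diet P 48.8% vs Diet Z 62.8%; Diet Z is higher overall.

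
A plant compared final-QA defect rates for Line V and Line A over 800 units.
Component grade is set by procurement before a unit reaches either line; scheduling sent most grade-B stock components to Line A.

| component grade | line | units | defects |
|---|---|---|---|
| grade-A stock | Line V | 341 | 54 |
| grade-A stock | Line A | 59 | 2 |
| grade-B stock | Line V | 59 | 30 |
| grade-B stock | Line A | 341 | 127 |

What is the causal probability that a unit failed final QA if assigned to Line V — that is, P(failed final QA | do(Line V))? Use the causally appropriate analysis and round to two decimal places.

0.33

Nothing the line does changes component grade; the imbalance is an allocation artefact. With component grade also predicting the outcome, the pooled figure is confounded, and the within-stratum comparison is the causal one.
Standardising Line V to the population component grade mix: 0.500·54/341 + 0.500·30/59 = 0.333.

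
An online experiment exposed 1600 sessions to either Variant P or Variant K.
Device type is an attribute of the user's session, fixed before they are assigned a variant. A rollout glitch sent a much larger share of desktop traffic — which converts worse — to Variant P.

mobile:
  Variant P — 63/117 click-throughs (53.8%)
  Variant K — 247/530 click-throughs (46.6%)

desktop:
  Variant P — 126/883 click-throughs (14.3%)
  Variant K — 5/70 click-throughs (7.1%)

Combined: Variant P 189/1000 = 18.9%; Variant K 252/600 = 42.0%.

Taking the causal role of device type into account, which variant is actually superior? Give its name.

The imbalance in device type arose from how sessions were allocated, not from anything the variant did; and device type independently affects the outcome. The pooled gap is confounded — condition on device type.
Within each level — mobile: 53.8% vs 46.6%; desktop: 14.3% vs 7.1% — Variant P is higher every time.

Variant P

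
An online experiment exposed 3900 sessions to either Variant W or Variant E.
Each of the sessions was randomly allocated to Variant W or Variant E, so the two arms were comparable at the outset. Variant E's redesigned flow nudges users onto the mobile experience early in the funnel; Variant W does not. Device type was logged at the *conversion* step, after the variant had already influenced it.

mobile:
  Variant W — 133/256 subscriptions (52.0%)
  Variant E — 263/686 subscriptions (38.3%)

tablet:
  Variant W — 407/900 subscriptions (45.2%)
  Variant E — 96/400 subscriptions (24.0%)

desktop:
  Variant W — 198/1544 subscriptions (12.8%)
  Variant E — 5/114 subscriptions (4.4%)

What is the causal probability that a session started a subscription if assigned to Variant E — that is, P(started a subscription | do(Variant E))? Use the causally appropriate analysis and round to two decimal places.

0.30

The stratified and pooled comparisons disagree (Variant W wins within each device type; Variant E wins overall), so the answer turns on the causal role of device type.
The distribution of device type is itself part of what the variant does — it is an intermediate outcome. Holding it fixed would remove that part of the effect; the total effect is the pooled difference.
So P(outcome | do(Variant E)) is just the pooled rate for Variant E: 364/1200 = 0.303.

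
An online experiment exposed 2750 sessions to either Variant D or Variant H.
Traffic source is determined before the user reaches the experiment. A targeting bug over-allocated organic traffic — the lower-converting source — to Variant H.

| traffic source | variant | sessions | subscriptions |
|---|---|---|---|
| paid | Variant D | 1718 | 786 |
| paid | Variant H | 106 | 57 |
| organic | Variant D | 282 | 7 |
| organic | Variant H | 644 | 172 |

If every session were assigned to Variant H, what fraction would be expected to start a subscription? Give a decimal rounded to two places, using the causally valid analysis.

0.45

Traffic source differs across variants for reasons unrelated to any effect of the variant itself, and it separately predicts the outcome — a classic confounder. We must compare within traffic source levels.
Standardising Variant H to the population traffic source mix: 0.663·57/106 + 0.337·172/644 = 0.447.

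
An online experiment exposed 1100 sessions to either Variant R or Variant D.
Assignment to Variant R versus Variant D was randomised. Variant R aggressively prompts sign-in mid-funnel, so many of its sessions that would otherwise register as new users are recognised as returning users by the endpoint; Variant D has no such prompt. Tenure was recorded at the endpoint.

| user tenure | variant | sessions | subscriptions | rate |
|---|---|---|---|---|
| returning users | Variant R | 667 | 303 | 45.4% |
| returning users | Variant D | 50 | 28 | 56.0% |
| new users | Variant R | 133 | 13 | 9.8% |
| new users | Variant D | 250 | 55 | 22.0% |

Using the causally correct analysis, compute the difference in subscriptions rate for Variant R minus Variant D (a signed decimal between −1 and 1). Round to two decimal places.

Because the variant influences user tenure, user tenure is a post-treatment mediator, not a confounder. Stratifying on it would bias the estimate; the causal effect is the crude pooled difference.
The causal difference is the pooled difference: 0.395 − 0.277 = +0.118.

+0.12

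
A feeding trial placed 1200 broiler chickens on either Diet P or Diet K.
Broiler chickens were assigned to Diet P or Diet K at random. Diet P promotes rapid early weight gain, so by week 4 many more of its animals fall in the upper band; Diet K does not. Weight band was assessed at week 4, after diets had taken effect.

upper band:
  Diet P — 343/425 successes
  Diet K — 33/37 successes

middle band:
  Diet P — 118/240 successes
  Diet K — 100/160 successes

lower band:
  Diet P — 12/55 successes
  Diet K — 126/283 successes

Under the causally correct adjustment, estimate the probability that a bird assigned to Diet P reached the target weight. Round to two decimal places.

0.66

Because the diet influences week-4 weight band, week-4 weight band is a post-treatment mediator, not a confounder. Stratifying on it would bias the estimate; the causal effect is the crude pooled difference.
So P(outcome | do(Diet P)) is just the pooled rate for Diet P: 473/720 = 0.657.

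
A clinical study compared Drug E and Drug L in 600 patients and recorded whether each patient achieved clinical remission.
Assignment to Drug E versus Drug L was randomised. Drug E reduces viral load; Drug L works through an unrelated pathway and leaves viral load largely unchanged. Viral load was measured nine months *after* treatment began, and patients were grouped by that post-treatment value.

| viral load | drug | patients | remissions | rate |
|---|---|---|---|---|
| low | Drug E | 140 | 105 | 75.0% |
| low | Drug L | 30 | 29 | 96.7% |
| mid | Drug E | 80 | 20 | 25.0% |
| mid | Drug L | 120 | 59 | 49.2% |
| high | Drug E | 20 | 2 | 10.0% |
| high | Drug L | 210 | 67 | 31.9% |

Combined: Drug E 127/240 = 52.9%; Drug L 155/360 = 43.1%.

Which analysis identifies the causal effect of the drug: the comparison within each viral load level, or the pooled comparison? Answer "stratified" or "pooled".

pooled

Drug L is higher inside every viral load stratum but Drug E is higher in aggregate. Whether to stratify depends on how viral load relates to the drug.
Stratifying would compare drugs among patients the drugs themselves sorted into viral load groups — a form of selection on an intermediate. The unconditioned pooled rates give the total causal effect.
Pooled: Drug E 52.9% vs Drug L 43.1%; Drug E is higher overall.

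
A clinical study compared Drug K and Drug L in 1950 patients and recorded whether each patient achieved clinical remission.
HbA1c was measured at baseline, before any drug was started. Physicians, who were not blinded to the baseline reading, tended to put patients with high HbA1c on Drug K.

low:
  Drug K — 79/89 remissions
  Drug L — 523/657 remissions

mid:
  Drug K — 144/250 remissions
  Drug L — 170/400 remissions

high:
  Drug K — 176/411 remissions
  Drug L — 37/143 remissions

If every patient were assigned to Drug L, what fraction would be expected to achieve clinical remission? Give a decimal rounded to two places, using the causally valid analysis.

0.52

Here HbA1c is a common cause — it drives both which drug a case falls under and the outcome. The crude comparison mixes populations; the stratum-specific rates are the causally relevant ones.
Standardising Drug L to the population HbA1c mix: 0.383·523/657 + 0.333·170/400 + 0.284·37/143 = 0.520.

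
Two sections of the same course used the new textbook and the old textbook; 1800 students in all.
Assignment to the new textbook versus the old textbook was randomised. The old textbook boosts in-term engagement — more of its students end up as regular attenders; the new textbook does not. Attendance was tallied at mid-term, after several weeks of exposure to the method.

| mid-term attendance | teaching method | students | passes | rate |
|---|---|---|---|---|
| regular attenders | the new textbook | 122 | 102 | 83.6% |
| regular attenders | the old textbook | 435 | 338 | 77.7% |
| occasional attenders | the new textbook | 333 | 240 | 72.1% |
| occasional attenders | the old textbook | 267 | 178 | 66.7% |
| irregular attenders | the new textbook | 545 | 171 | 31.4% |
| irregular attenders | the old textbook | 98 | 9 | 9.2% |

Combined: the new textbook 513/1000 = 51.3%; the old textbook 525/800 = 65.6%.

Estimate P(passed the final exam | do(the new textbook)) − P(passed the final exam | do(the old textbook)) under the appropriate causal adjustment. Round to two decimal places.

The mid-term attendance-specific comparison favours the new textbook throughout, but the pooled figures favour the old textbook. The question is whether to condition on mid-term attendance.
Mid-term attendance here is a post-treatment variable shaped by the teaching method; conditioning on it would introduce bias rather than remove it. The overall comparison is the causal one.
The causal difference is the pooled difference: 0.513 − 0.656 = -0.143.

-0.14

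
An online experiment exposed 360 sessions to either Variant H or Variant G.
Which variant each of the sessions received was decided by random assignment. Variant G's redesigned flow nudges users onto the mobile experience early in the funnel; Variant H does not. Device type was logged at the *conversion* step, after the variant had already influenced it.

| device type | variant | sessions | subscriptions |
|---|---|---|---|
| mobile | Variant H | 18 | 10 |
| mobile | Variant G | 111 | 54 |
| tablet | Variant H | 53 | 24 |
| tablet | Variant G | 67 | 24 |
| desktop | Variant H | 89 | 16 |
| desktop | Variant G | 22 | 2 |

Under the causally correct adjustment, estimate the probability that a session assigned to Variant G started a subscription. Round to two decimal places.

0.40

The distribution of device type is itself part of what the variant does — it is an intermediate outcome. Holding it fixed would remove that part of the effect; the total effect is the pooled difference.
So P(outcome | do(Variant G)) is just the pooled rate for Variant G: 80/200 = 0.400.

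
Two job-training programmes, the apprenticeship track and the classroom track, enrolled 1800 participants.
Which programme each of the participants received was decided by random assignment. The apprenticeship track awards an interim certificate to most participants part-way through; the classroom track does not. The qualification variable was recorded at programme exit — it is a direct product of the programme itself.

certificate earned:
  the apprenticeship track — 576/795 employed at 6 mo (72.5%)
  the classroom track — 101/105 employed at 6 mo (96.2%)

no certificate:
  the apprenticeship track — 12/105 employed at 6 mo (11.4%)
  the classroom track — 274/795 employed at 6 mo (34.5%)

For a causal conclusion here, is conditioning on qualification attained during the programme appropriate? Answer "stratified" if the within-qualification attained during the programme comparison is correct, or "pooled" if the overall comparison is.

Qualification attained during the programme here is a post-treatment variable shaped by the programme; conditioning on it would introduce bias rather than remove it. The overall comparison is the causal one.
Pooled: the apprenticeship track 65.3% vs the classroom track 41.7%; the apprenticeship track is higher overall.

pooled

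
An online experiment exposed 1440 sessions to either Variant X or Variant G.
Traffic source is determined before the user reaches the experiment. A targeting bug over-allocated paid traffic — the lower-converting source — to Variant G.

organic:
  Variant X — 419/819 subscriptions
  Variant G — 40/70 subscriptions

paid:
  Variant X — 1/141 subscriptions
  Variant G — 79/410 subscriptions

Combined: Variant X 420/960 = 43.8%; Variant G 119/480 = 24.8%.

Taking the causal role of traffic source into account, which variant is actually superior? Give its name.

Within every traffic source level Variant G has the higher rate, yet pooled Variant X does — Simpson's reversal.
Here traffic source is a common cause — it drives both which variant a case falls under and the outcome. The crude comparison mixes populations; the stratum-specific rates are the causally relevant ones.
Within each level — organic: 51.2% vs 57.1%; paid: 0.7% vs 19.3% — Variant G is higher every time.

Variant G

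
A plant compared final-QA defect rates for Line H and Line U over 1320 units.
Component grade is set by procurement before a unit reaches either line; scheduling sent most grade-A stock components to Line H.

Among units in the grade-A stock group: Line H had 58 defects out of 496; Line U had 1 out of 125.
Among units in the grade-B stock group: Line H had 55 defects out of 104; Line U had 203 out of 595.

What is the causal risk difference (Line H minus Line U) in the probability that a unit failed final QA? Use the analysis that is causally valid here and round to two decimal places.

+0.15

Component grade satisfies the back-door criterion: it is not a descendant of the line, and it blocks the spurious path from line to outcome. Adjusting for it (i.e., using the within-component grade rates) gives the causal effect.
Adjusting over the population distribution of component grade: 0.470·(0.117−0.008) + 0.530·(0.529−0.341) = +0.151.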